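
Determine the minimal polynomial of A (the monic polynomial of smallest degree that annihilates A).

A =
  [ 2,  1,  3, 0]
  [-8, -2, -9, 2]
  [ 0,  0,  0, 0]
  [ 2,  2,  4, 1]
x^4 - x^3

The characteristic polynomial is χ_A(x) = x^3*(x - 1), so the eigenvalues are known. The minimal polynomial is
  m_A(x) = Π_λ (x − λ)^{k_λ}
where k_λ is the size of the *largest* Jordan block for λ (equivalently, the smallest k with (A − λI)^k v = 0 for every generalised eigenvector v of λ).

  λ = 0: largest Jordan block has size 3, contributing (x − 0)^3
  λ = 1: largest Jordan block has size 1, contributing (x − 1)

So m_A(x) = x^3*(x - 1) = x^4 - x^3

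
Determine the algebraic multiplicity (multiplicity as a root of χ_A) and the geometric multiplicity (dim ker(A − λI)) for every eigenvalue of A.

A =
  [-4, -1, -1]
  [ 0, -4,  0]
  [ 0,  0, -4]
λ = -4: alg = 3, geom = 2

Step 1 — factor the characteristic polynomial to read off the algebraic multiplicities:
  χ_A(x) = (x + 4)^3

Step 2 — compute geometric multiplicities via the rank-nullity identity g(λ) = n − rank(A − λI):
  rank(A − (-4)·I) = 1, so dim ker(A − (-4)·I) = n − 1 = 2

Summary:
  λ = -4: algebraic multiplicity = 3, geometric multiplicity = 2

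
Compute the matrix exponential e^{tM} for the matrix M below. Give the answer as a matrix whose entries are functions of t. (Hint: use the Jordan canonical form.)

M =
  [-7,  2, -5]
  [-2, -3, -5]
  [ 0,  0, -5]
e^{tM} =
  [-2*t*exp(-5*t) + exp(-5*t), 2*t*exp(-5*t), -5*t*exp(-5*t)]
  [-2*t*exp(-5*t), 2*t*exp(-5*t) + exp(-5*t), -5*t*exp(-5*t)]
  [0, 0, exp(-5*t)]

Strategy: write M = P · J · P⁻¹ where J is a Jordan canonical form, so e^{tM} = P · e^{tJ} · P⁻¹, and e^{tJ} can be computed block-by-block.

M has Jordan form
J =
  [-5,  1,  0]
  [ 0, -5,  0]
  [ 0,  0, -5]
(up to reordering of blocks).

Per-block formulas:
  For a 1×1 block at λ = -5: exp(t · [-5]) = [e^(-5t)].
  For a 2×2 Jordan block J_2(-5): exp(t · J_2(-5)) = e^(-5t)·(I + t·N), where N is the 2×2 nilpotent shift.

After assembling e^{tJ} and conjugating by P, we get:

e^{tM} =
  [-2*t*exp(-5*t) + exp(-5*t), 2*t*exp(-5*t), -5*t*exp(-5*t)]
  [-2*t*exp(-5*t), 2*t*exp(-5*t) + exp(-5*t), -5*t*exp(-5*t)]
  [0, 0, exp(-5*t)]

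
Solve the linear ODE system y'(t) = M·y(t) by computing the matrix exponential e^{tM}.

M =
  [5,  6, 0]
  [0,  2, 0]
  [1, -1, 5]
e^{tM} =
  [exp(5*t), 2*exp(5*t) - 2*exp(2*t), 0]
  [0, exp(2*t), 0]
  [t*exp(5*t), 2*t*exp(5*t) - exp(5*t) + exp(2*t), exp(5*t)]

Strategy: write M = P · J · P⁻¹ where J is a Jordan canonical form, so e^{tM} = P · e^{tJ} · P⁻¹, and e^{tJ} can be computed block-by-block.

M has Jordan form
J =
  [2, 0, 0]
  [0, 5, 1]
  [0, 0, 5]
(up to reordering of blocks).

Per-block formulas:
  For a 1×1 block at λ = 2: exp(t · [2]) = [e^(2t)].
  For a 2×2 Jordan block J_2(5): exp(t · J_2(5)) = e^(5t)·(I + t·N), where N is the 2×2 nilpotent shift.

After assembling e^{tJ} and conjugating by P, we get:

e^{tM} =
  [exp(5*t), 2*exp(5*t) - 2*exp(2*t), 0]
  [0, exp(2*t), 0]
  [t*exp(5*t), 2*t*exp(5*t) - exp(5*t) + exp(2*t), exp(5*t)]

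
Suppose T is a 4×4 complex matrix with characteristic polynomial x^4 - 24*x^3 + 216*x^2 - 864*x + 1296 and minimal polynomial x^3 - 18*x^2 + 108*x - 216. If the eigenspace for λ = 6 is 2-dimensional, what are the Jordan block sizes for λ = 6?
Block sizes for λ = 6: [3, 1]

Step 1 — from the characteristic polynomial, algebraic multiplicity of λ = 6 is 4. From dim ker(T − (6)·I) = 2, there are exactly 2 Jordan blocks for λ = 6.
Step 2 — from the minimal polynomial, the factor (x − 6)^3 tells us the largest block for λ = 6 has size 3.
Step 3 — with total size 4, 2 blocks, and largest block 3, the block sizes (in nonincreasing order) are [3, 1].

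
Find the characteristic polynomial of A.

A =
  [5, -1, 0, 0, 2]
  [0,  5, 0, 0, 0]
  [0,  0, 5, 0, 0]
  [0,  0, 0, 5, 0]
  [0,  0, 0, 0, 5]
x^5 - 25*x^4 + 250*x^3 - 1250*x^2 + 3125*x - 3125

Expanding det(x·I − A) (e.g. by cofactor expansion or by noting that A is similar to its Jordan form J, which has the same characteristic polynomial as A) gives
  χ_A(x) = x^5 - 25*x^4 + 250*x^3 - 1250*x^2 + 3125*x - 3125
which factors as (x - 5)^5. The eigenvalues (with algebraic multiplicities) are λ = 5 with multiplicity 5.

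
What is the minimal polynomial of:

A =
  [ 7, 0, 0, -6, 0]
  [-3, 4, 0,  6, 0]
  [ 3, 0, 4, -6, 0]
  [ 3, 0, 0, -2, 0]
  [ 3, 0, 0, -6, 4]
x^2 - 5*x + 4

The characteristic polynomial is χ_A(x) = (x - 4)^4*(x - 1), so the eigenvalues are known. The minimal polynomial is
  m_A(x) = Π_λ (x − λ)^{k_λ}
where k_λ is the size of the *largest* Jordan block for λ (equivalently, the smallest k with (A − λI)^k v = 0 for every generalised eigenvector v of λ).

  λ = 1: largest Jordan block has size 1, contributing (x − 1)
  λ = 4: largest Jordan block has size 1, contributing (x − 4)

So m_A(x) = (x - 4)*(x - 1) = x^2 - 5*x + 4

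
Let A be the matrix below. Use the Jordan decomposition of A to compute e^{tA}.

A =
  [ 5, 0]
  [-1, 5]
e^{tA} =
  [exp(5*t), 0]
  [-t*exp(5*t), exp(5*t)]

Strategy: write A = P · J · P⁻¹ where J is a Jordan canonical form, so e^{tA} = P · e^{tJ} · P⁻¹, and e^{tJ} can be computed block-by-block.

A has Jordan form
J =
  [5, 1]
  [0, 5]
(up to reordering of blocks).

Per-block formulas:
  For a 2×2 Jordan block J_2(5): exp(t · J_2(5)) = e^(5t)·(I + t·N), where N is the 2×2 nilpotent shift.

After assembling e^{tJ} and conjugating by P, we get:

e^{tA} =
  [exp(5*t), 0]
  [-t*exp(5*t), exp(5*t)]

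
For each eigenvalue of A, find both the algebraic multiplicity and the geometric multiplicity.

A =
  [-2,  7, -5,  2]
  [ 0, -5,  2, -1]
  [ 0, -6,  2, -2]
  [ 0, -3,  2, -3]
λ = -2: alg = 4, geom = 2

Step 1 — factor the characteristic polynomial to read off the algebraic multiplicities:
  χ_A(x) = (x + 2)^4

Step 2 — compute geometric multiplicities via the rank-nullity identity g(λ) = n − rank(A − λI):
  rank(A − (-2)·I) = 2, so dim ker(A − (-2)·I) = n − 2 = 2

Summary:
  λ = -2: algebraic multiplicity = 4, geometric multiplicity = 2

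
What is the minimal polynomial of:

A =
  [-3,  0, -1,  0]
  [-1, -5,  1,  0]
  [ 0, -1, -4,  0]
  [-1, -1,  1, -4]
x^3 + 12*x^2 + 48*x + 64

The characteristic polynomial is χ_A(x) = (x + 4)^4, so the eigenvalues are known. The minimal polynomial is
  m_A(x) = Π_λ (x − λ)^{k_λ}
where k_λ is the size of the *largest* Jordan block for λ (equivalently, the smallest k with (A − λI)^k v = 0 for every generalised eigenvector v of λ).

  λ = -4: largest Jordan block has size 3, contributing (x + 4)^3

So m_A(x) = (x + 4)^3 = x^3 + 12*x^2 + 48*x + 64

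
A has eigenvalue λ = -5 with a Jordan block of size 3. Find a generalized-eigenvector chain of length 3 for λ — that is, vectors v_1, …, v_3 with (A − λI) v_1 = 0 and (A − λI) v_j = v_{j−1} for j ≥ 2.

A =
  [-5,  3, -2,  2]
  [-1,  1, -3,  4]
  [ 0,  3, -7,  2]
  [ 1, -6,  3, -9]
A Jordan chain for λ = -5 of length 3:
v_1 = (-1, -2, -1, 2)ᵀ
v_2 = (0, -1, 0, 1)ᵀ
v_3 = (1, 0, 0, 0)ᵀ

Let N = A − (-5)·I. We want v_3 with N^3 v_3 = 0 but N^2 v_3 ≠ 0; then v_{j-1} := N · v_j for j = 3, …, 2.

Pick v_3 = (1, 0, 0, 0)ᵀ.
Then v_2 = N · v_3 = (0, -1, 0, 1)ᵀ.
Then v_1 = N · v_2 = (-1, -2, -1, 2)ᵀ.

Sanity check: (A − (-5)·I) v_1 = (0, 0, 0, 0)ᵀ = 0. ✓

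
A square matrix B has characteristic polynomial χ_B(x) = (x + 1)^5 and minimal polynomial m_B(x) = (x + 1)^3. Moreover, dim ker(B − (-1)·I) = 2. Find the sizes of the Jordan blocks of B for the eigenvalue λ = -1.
Block sizes for λ = -1: [3, 2]

Step 1 — from the characteristic polynomial, algebraic multiplicity of λ = -1 is 5. From dim ker(B − (-1)·I) = 2, there are exactly 2 Jordan blocks for λ = -1.
Step 2 — from the minimal polynomial, the factor (x + 1)^3 tells us the largest block for λ = -1 has size 3.
Step 3 — with total size 5, 2 blocks, and largest block 3, the block sizes (in nonincreasing order) are [3, 2].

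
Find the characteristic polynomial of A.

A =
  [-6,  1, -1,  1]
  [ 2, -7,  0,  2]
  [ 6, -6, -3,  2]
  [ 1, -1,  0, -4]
x^4 + 20*x^3 + 150*x^2 + 500*x + 625

Expanding det(x·I − A) (e.g. by cofactor expansion or by noting that A is similar to its Jordan form J, which has the same characteristic polynomial as A) gives
  χ_A(x) = x^4 + 20*x^3 + 150*x^2 + 500*x + 625
which factors as (x + 5)^4. The eigenvalues (with algebraic multiplicities) are λ = -5 with multiplicity 4.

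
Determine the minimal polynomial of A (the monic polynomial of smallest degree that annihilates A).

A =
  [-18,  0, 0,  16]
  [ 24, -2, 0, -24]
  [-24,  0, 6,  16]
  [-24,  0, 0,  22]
x^2 - 4*x - 12

The characteristic polynomial is χ_A(x) = (x - 6)^2*(x + 2)^2, so the eigenvalues are known. The minimal polynomial is
  m_A(x) = Π_λ (x − λ)^{k_λ}
where k_λ is the size of the *largest* Jordan block for λ (equivalently, the smallest k with (A − λI)^k v = 0 for every generalised eigenvector v of λ).

  λ = -2: largest Jordan block has size 1, contributing (x + 2)
  λ = 6: largest Jordan block has size 1, contributing (x − 6)

So m_A(x) = (x - 6)*(x + 2) = x^2 - 4*x - 12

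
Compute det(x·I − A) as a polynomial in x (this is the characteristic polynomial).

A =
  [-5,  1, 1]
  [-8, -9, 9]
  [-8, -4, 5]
x^3 + 9*x^2 + 27*x + 27

Expanding det(x·I − A) (e.g. by cofactor expansion or by noting that A is similar to its Jordan form J, which has the same characteristic polynomial as A) gives
  χ_A(x) = x^3 + 9*x^2 + 27*x + 27
which factors as (x + 3)^3. The eigenvalues (with algebraic multiplicities) are λ = -3 with multiplicity 3.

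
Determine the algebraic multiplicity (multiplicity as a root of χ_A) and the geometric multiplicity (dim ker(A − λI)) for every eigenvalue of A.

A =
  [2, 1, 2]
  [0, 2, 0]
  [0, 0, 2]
λ = 2: alg = 3, geom = 2

Step 1 — factor the characteristic polynomial to read off the algebraic multiplicities:
  χ_A(x) = (x - 2)^3

Step 2 — compute geometric multiplicities via the rank-nullity identity g(λ) = n − rank(A − λI):
  rank(A − (2)·I) = 1, so dim ker(A − (2)·I) = n − 1 = 2

Summary:
  λ = 2: algebraic multiplicity = 3, geometric multiplicity = 2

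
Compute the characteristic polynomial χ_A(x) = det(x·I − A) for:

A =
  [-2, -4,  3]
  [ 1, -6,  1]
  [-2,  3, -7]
x^3 + 15*x^2 + 75*x + 125

Expanding det(x·I − A) (e.g. by cofactor expansion or by noting that A is similar to its Jordan form J, which has the same characteristic polynomial as A) gives
  χ_A(x) = x^3 + 15*x^2 + 75*x + 125
which factors as (x + 5)^3. The eigenvalues (with algebraic multiplicities) are λ = -5 with multiplicity 3.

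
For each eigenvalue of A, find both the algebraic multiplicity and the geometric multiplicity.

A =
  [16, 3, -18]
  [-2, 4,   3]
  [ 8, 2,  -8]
λ = 4: alg = 3, geom = 1

Step 1 — factor the characteristic polynomial to read off the algebraic multiplicities:
  χ_A(x) = (x - 4)^3

Step 2 — compute geometric multiplicities via the rank-nullity identity g(λ) = n − rank(A − λI):
  rank(A − (4)·I) = 2, so dim ker(A − (4)·I) = n − 2 = 1

Summary:
  λ = 4: algebraic multiplicity = 3, geometric multiplicity = 1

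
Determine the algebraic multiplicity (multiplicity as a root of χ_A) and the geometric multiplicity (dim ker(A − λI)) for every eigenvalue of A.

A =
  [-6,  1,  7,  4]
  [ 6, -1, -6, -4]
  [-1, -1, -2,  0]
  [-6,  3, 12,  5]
λ = -1: alg = 4, geom = 2

Step 1 — factor the characteristic polynomial to read off the algebraic multiplicities:
  χ_A(x) = (x + 1)^4

Step 2 — compute geometric multiplicities via the rank-nullity identity g(λ) = n − rank(A − λI):
  rank(A − (-1)·I) = 2, so dim ker(A − (-1)·I) = n − 2 = 2

Summary:
  λ = -1: algebraic multiplicity = 4, geometric multiplicity = 2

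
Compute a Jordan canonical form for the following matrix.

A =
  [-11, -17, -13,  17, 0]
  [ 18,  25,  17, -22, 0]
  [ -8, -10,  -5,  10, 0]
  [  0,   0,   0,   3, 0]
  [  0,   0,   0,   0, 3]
J_3(3) ⊕ J_1(3) ⊕ J_1(3)

The characteristic polynomial is
  det(x·I − A) = x^5 - 15*x^4 + 90*x^3 - 270*x^2 + 405*x - 243 = (x - 3)^5

Eigenvalues and multiplicities (the geometric multiplicity of λ is n − rank(A − λI), which equals the number of Jordan blocks for λ):
  λ = 3: algebraic multiplicity = 5, geometric multiplicity = 3

Determining the block sizes for each eigenvalue:
  λ = 3: with am = 5 and gm = 3, the partition is not yet determined (e.g. several partitions of 5 into 3 parts exist). Let N = A − (3)·I. Computing rank(N^1) = 2, rank(N^2) = 1, rank(N^3) = 0; the number of blocks of size ≥ j is rank(N^{j−1}) − rank(N^j), giving [3, 1, 1]. So we have 1 block(s) of size 3, 2 block(s) of size 1 → block sizes [3, 1, 1]

Assembling the blocks gives a Jordan form
J =
  [3, 1, 0, 0, 0]
  [0, 3, 1, 0, 0]
  [0, 0, 3, 0, 0]
  [0, 0, 0, 3, 0]
  [0, 0, 0, 0, 3]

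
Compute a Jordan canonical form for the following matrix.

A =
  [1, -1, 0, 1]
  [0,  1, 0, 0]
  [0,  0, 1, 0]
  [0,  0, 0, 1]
J_2(1) ⊕ J_1(1) ⊕ J_1(1)

The characteristic polynomial is
  det(x·I − A) = x^4 - 4*x^3 + 6*x^2 - 4*x + 1 = (x - 1)^4

Eigenvalues and multiplicities (the geometric multiplicity of λ is n − rank(A − λI), which equals the number of Jordan blocks for λ):
  λ = 1: algebraic multiplicity = 4, geometric multiplicity = 3

Determining the block sizes for each eigenvalue:
  λ = 1: 3 blocks summing to 4 forces exactly one block of size 2 and the rest size 1 → block sizes [2, 1, 1]

Assembling the blocks gives a Jordan form
J =
  [1, 1, 0, 0]
  [0, 1, 0, 0]
  [0, 0, 1, 0]
  [0, 0, 0, 1]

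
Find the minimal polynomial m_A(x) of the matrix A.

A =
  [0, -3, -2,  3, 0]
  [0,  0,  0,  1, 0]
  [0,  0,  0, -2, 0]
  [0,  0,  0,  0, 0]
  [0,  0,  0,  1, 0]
x^3

The characteristic polynomial is χ_A(x) = x^5, so the eigenvalues are known. The minimal polynomial is
  m_A(x) = Π_λ (x − λ)^{k_λ}
where k_λ is the size of the *largest* Jordan block for λ (equivalently, the smallest k with (A − λI)^k v = 0 for every generalised eigenvector v of λ).

  λ = 0: largest Jordan block has size 3, contributing (x − 0)^3

So m_A(x) = x^3 = x^3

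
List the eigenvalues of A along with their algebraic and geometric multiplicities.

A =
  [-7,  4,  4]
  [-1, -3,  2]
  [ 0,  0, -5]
λ = -5: alg = 3, geom = 2

Step 1 — factor the characteristic polynomial to read off the algebraic multiplicities:
  χ_A(x) = (x + 5)^3

Step 2 — compute geometric multiplicities via the rank-nullity identity g(λ) = n − rank(A − λI):
  rank(A − (-5)·I) = 1, so dim ker(A − (-5)·I) = n − 1 = 2

Summary:
  λ = -5: algebraic multiplicity = 3, geometric multiplicity = 2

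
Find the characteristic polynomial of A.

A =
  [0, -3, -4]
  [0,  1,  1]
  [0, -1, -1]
x^3

Expanding det(x·I − A) (e.g. by cofactor expansion or by noting that A is similar to its Jordan form J, which has the same characteristic polynomial as A) gives
  χ_A(x) = x^3
which factors as x^3. The eigenvalues (with algebraic multiplicities) are λ = 0 with multiplicity 3.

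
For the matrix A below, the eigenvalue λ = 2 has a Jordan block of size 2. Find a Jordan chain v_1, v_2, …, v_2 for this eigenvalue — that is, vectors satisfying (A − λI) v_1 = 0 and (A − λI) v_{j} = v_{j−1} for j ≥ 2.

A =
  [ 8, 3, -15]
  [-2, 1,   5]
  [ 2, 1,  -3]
A Jordan chain for λ = 2 of length 2:
v_1 = (6, -2, 2)ᵀ
v_2 = (1, 0, 0)ᵀ

Let N = A − (2)·I. We want v_2 with N^2 v_2 = 0 but N^1 v_2 ≠ 0; then v_{j-1} := N · v_j for j = 2, …, 2.

Pick v_2 = (1, 0, 0)ᵀ.
Then v_1 = N · v_2 = (6, -2, 2)ᵀ.

Sanity check: (A − (2)·I) v_1 = (0, 0, 0)ᵀ = 0. ✓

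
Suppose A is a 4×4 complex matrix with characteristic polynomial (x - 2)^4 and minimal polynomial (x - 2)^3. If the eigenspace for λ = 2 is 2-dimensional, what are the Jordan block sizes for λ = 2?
Block sizes for λ = 2: [3, 1]

Step 1 — from the characteristic polynomial, algebraic multiplicity of λ = 2 is 4. From dim ker(A − (2)·I) = 2, there are exactly 2 Jordan blocks for λ = 2.
Step 2 — from the minimal polynomial, the factor (x − 2)^3 tells us the largest block for λ = 2 has size 3.
Step 3 — with total size 4, 2 blocks, and largest block 3, the block sizes (in nonincreasing order) are [3, 1].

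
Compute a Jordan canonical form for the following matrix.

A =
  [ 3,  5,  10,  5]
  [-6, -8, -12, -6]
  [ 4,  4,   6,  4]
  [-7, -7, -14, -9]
J_2(-2) ⊕ J_1(-2) ⊕ J_1(-2)

The characteristic polynomial is
  det(x·I − A) = x^4 + 8*x^3 + 24*x^2 + 32*x + 16 = (x + 2)^4

Eigenvalues and multiplicities (the geometric multiplicity of λ is n − rank(A − λI), which equals the number of Jordan blocks for λ):
  λ = -2: algebraic multiplicity = 4, geometric multiplicity = 3

Determining the block sizes for each eigenvalue:
  λ = -2: 3 blocks summing to 4 forces exactly one block of size 2 and the rest size 1 → block sizes [2, 1, 1]

Assembling the blocks gives a Jordan form
J =
  [-2,  1,  0,  0]
  [ 0, -2,  0,  0]
  [ 0,  0, -2,  0]
  [ 0,  0,  0, -2]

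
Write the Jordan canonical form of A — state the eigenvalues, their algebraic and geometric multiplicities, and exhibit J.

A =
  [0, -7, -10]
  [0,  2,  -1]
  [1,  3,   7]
J_3(3)

The characteristic polynomial is
  det(x·I − A) = x^3 - 9*x^2 + 27*x - 27 = (x - 3)^3

Eigenvalues and multiplicities (the geometric multiplicity of λ is n − rank(A − λI), which equals the number of Jordan blocks for λ):
  λ = 3: algebraic multiplicity = 3, geometric multiplicity = 1

Determining the block sizes for each eigenvalue:
  λ = 3: one block (gm = 1), so the single block has size am = 3 → block sizes [3]

Assembling the blocks gives a Jordan form
J =
  [3, 1, 0]
  [0, 3, 1]
  [0, 0, 3]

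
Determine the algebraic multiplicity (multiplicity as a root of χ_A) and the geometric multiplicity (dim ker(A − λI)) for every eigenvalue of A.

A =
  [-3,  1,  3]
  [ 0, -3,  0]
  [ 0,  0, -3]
λ = -3: alg = 3, geom = 2

Step 1 — factor the characteristic polynomial to read off the algebraic multiplicities:
  χ_A(x) = (x + 3)^3

Step 2 — compute geometric multiplicities via the rank-nullity identity g(λ) = n − rank(A − λI):
  rank(A − (-3)·I) = 1, so dim ker(A − (-3)·I) = n − 1 = 2

Summary:
  λ = -3: algebraic multiplicity = 3, geometric multiplicity = 2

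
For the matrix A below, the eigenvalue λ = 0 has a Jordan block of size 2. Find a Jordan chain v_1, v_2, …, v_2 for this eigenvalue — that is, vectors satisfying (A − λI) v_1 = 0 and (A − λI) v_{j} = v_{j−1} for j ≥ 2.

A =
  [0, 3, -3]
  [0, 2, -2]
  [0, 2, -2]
A Jordan chain for λ = 0 of length 2:
v_1 = (3, 2, 2)ᵀ
v_2 = (0, 1, 0)ᵀ

Let N = A − (0)·I. We want v_2 with N^2 v_2 = 0 but N^1 v_2 ≠ 0; then v_{j-1} := N · v_j for j = 2, …, 2.

Pick v_2 = (0, 1, 0)ᵀ.
Then v_1 = N · v_2 = (3, 2, 2)ᵀ.

Sanity check: (A − (0)·I) v_1 = (0, 0, 0)ᵀ = 0. ✓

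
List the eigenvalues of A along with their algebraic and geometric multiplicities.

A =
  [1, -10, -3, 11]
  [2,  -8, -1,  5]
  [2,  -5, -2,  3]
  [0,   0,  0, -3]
λ = -3: alg = 4, geom = 2

Step 1 — factor the characteristic polynomial to read off the algebraic multiplicities:
  χ_A(x) = (x + 3)^4

Step 2 — compute geometric multiplicities via the rank-nullity identity g(λ) = n − rank(A − λI):
  rank(A − (-3)·I) = 2, so dim ker(A − (-3)·I) = n − 2 = 2

Summary:
  λ = -3: algebraic multiplicity = 4, geometric multiplicity = 2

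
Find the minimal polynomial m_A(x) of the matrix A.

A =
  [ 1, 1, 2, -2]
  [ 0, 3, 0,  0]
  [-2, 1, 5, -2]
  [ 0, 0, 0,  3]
x^2 - 6*x + 9

The characteristic polynomial is χ_A(x) = (x - 3)^4, so the eigenvalues are known. The minimal polynomial is
  m_A(x) = Π_λ (x − λ)^{k_λ}
where k_λ is the size of the *largest* Jordan block for λ (equivalently, the smallest k with (A − λI)^k v = 0 for every generalised eigenvector v of λ).

  λ = 3: largest Jordan block has size 2, contributing (x − 3)^2

So m_A(x) = (x - 3)^2 = x^2 - 6*x + 9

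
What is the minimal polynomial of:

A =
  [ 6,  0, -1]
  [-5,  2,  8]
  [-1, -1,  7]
x^3 - 15*x^2 + 75*x - 125

The characteristic polynomial is χ_A(x) = (x - 5)^3, so the eigenvalues are known. The minimal polynomial is
  m_A(x) = Π_λ (x − λ)^{k_λ}
where k_λ is the size of the *largest* Jordan block for λ (equivalently, the smallest k with (A − λI)^k v = 0 for every generalised eigenvector v of λ).

  λ = 5: largest Jordan block has size 3, contributing (x − 5)^3

So m_A(x) = (x - 5)^3 = x^3 - 15*x^2 + 75*x - 125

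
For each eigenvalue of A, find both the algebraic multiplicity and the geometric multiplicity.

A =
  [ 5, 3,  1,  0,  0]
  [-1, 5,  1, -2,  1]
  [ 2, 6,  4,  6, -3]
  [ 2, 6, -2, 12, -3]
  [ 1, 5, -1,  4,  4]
λ = 6: alg = 5, geom = 3

Step 1 — factor the characteristic polynomial to read off the algebraic multiplicities:
  χ_A(x) = (x - 6)^5

Step 2 — compute geometric multiplicities via the rank-nullity identity g(λ) = n − rank(A − λI):
  rank(A − (6)·I) = 2, so dim ker(A − (6)·I) = n − 2 = 3

Summary:
  λ = 6: algebraic multiplicity = 5, geometric multiplicity = 3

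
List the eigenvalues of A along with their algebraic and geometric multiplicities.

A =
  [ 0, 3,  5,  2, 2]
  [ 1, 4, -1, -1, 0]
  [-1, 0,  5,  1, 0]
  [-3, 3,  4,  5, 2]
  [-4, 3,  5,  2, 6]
λ = 4: alg = 5, geom = 3

Step 1 — factor the characteristic polynomial to read off the algebraic multiplicities:
  χ_A(x) = (x - 4)^5

Step 2 — compute geometric multiplicities via the rank-nullity identity g(λ) = n − rank(A − λI):
  rank(A − (4)·I) = 2, so dim ker(A − (4)·I) = n − 2 = 3

Summary:
  λ = 4: algebraic multiplicity = 5, geometric multiplicity = 3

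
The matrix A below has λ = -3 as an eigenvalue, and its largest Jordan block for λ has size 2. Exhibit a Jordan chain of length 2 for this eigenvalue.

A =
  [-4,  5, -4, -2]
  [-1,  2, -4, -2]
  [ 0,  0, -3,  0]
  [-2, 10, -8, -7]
A Jordan chain for λ = -3 of length 2:
v_1 = (-1, -1, 0, -2)ᵀ
v_2 = (1, 0, 0, 0)ᵀ

Let N = A − (-3)·I. We want v_2 with N^2 v_2 = 0 but N^1 v_2 ≠ 0; then v_{j-1} := N · v_j for j = 2, …, 2.

Pick v_2 = (1, 0, 0, 0)ᵀ.
Then v_1 = N · v_2 = (-1, -1, 0, -2)ᵀ.

Sanity check: (A − (-3)·I) v_1 = (0, 0, 0, 0)ᵀ = 0. ✓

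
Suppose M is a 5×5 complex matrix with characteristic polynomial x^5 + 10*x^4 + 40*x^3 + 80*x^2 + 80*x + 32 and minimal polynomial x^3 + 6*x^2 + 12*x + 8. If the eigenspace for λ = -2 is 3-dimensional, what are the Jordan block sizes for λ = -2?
Block sizes for λ = -2: [3, 1, 1]

Step 1 — from the characteristic polynomial, algebraic multiplicity of λ = -2 is 5. From dim ker(M − (-2)·I) = 3, there are exactly 3 Jordan blocks for λ = -2.
Step 2 — from the minimal polynomial, the factor (x + 2)^3 tells us the largest block for λ = -2 has size 3.
Step 3 — with total size 5, 3 blocks, and largest block 3, the block sizes (in nonincreasing order) are [3, 1, 1].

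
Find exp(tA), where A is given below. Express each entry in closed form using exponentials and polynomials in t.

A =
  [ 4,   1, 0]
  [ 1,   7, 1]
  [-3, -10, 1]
e^{tA} =
  [t^2*exp(4*t)/2 + exp(4*t), 3*t^2*exp(4*t)/2 + t*exp(4*t), t^2*exp(4*t)/2]
  [t*exp(4*t), 3*t*exp(4*t) + exp(4*t), t*exp(4*t)]
  [-t^2*exp(4*t)/2 - 3*t*exp(4*t), -3*t^2*exp(4*t)/2 - 10*t*exp(4*t), -t^2*exp(4*t)/2 - 3*t*exp(4*t) + exp(4*t)]

Strategy: write A = P · J · P⁻¹ where J is a Jordan canonical form, so e^{tA} = P · e^{tJ} · P⁻¹, and e^{tJ} can be computed block-by-block.

A has Jordan form
J =
  [4, 1, 0]
  [0, 4, 1]
  [0, 0, 4]
(up to reordering of blocks).

Per-block formulas:
  For a 3×3 Jordan block J_3(4): exp(t · J_3(4)) = e^(4t)·(I + t·N + (t^2/2)·N^2), where N is the 3×3 nilpotent shift.

After assembling e^{tJ} and conjugating by P, we get:

e^{tA} =
  [t^2*exp(4*t)/2 + exp(4*t), 3*t^2*exp(4*t)/2 + t*exp(4*t), t^2*exp(4*t)/2]
  [t*exp(4*t), 3*t*exp(4*t) + exp(4*t), t*exp(4*t)]
  [-t^2*exp(4*t)/2 - 3*t*exp(4*t), -3*t^2*exp(4*t)/2 - 10*t*exp(4*t), -t^2*exp(4*t)/2 - 3*t*exp(4*t) + exp(4*t)]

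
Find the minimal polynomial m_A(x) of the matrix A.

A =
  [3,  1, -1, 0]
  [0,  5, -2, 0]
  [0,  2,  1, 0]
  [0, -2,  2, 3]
x^2 - 6*x + 9

The characteristic polynomial is χ_A(x) = (x - 3)^4, so the eigenvalues are known. The minimal polynomial is
  m_A(x) = Π_λ (x − λ)^{k_λ}
where k_λ is the size of the *largest* Jordan block for λ (equivalently, the smallest k with (A − λI)^k v = 0 for every generalised eigenvector v of λ).

  λ = 3: largest Jordan block has size 2, contributing (x − 3)^2

So m_A(x) = (x - 3)^2 = x^2 - 6*x + 9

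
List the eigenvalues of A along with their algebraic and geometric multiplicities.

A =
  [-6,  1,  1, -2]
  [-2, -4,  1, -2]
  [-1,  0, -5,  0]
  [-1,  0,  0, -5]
λ = -5: alg = 4, geom = 2

Step 1 — factor the characteristic polynomial to read off the algebraic multiplicities:
  χ_A(x) = (x + 5)^4

Step 2 — compute geometric multiplicities via the rank-nullity identity g(λ) = n − rank(A − λI):
  rank(A − (-5)·I) = 2, so dim ker(A − (-5)·I) = n − 2 = 2

Summary:
  λ = -5: algebraic multiplicity = 4, geometric multiplicity = 2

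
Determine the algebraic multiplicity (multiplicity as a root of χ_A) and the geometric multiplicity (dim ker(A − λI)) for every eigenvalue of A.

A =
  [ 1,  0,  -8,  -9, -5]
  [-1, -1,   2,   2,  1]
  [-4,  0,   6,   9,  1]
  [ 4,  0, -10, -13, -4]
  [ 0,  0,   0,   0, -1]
λ = -4: alg = 1, geom = 1; λ = -1: alg = 4, geom = 2

Step 1 — factor the characteristic polynomial to read off the algebraic multiplicities:
  χ_A(x) = (x + 1)^4*(x + 4)

Step 2 — compute geometric multiplicities via the rank-nullity identity g(λ) = n − rank(A − λI):
  rank(A − (-4)·I) = 4, so dim ker(A − (-4)·I) = n − 4 = 1
  rank(A − (-1)·I) = 3, so dim ker(A − (-1)·I) = n − 3 = 2

Summary:
  λ = -4: algebraic multiplicity = 1, geometric multiplicity = 1
  λ = -1: algebraic multiplicity = 4, geometric multiplicity = 2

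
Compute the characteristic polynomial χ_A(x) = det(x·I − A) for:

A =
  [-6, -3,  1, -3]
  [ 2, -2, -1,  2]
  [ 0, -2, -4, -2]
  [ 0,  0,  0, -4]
x^4 + 16*x^3 + 96*x^2 + 256*x + 256

Expanding det(x·I − A) (e.g. by cofactor expansion or by noting that A is similar to its Jordan form J, which has the same characteristic polynomial as A) gives
  χ_A(x) = x^4 + 16*x^3 + 96*x^2 + 256*x + 256
which factors as (x + 4)^4. The eigenvalues (with algebraic multiplicities) are λ = -4 with multiplicity 4.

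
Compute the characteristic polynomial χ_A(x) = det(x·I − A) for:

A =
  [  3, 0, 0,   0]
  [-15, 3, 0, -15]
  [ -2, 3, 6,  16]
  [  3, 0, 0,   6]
x^4 - 18*x^3 + 117*x^2 - 324*x + 324

Expanding det(x·I − A) (e.g. by cofactor expansion or by noting that A is similar to its Jordan form J, which has the same characteristic polynomial as A) gives
  χ_A(x) = x^4 - 18*x^3 + 117*x^2 - 324*x + 324
which factors as (x - 6)^2*(x - 3)^2. The eigenvalues (with algebraic multiplicities) are λ = 3 with multiplicity 2, λ = 6 with multiplicity 2.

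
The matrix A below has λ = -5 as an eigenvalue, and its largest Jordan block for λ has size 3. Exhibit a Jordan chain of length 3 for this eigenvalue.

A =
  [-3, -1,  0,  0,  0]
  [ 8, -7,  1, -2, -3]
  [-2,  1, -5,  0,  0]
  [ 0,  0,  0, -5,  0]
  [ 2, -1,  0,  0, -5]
A Jordan chain for λ = -5 of length 3:
v_1 = (-4, -8, 4, 0, -4)ᵀ
v_2 = (2, 8, -2, 0, 2)ᵀ
v_3 = (1, 0, 0, 0, 0)ᵀ

Let N = A − (-5)·I. We want v_3 with N^3 v_3 = 0 but N^2 v_3 ≠ 0; then v_{j-1} := N · v_j for j = 3, …, 2.

Pick v_3 = (1, 0, 0, 0, 0)ᵀ.
Then v_2 = N · v_3 = (2, 8, -2, 0, 2)ᵀ.
Then v_1 = N · v_2 = (-4, -8, 4, 0, -4)ᵀ.

Sanity check: (A − (-5)·I) v_1 = (0, 0, 0, 0, 0)ᵀ = 0. ✓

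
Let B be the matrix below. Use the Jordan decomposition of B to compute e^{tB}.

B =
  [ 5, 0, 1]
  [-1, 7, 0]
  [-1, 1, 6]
e^{tB} =
  [-t*exp(6*t) + exp(6*t), t^2*exp(6*t)/2, -t^2*exp(6*t)/2 + t*exp(6*t)]
  [-t*exp(6*t), t^2*exp(6*t)/2 + t*exp(6*t) + exp(6*t), -t^2*exp(6*t)/2]
  [-t*exp(6*t), t^2*exp(6*t)/2 + t*exp(6*t), -t^2*exp(6*t)/2 + exp(6*t)]

Strategy: write B = P · J · P⁻¹ where J is a Jordan canonical form, so e^{tB} = P · e^{tJ} · P⁻¹, and e^{tJ} can be computed block-by-block.

B has Jordan form
J =
  [6, 1, 0]
  [0, 6, 1]
  [0, 0, 6]
(up to reordering of blocks).

Per-block formulas:
  For a 3×3 Jordan block J_3(6): exp(t · J_3(6)) = e^(6t)·(I + t·N + (t^2/2)·N^2), where N is the 3×3 nilpotent shift.

After assembling e^{tJ} and conjugating by P, we get:

e^{tB} =
  [-t*exp(6*t) + exp(6*t), t^2*exp(6*t)/2, -t^2*exp(6*t)/2 + t*exp(6*t)]
  [-t*exp(6*t), t^2*exp(6*t)/2 + t*exp(6*t) + exp(6*t), -t^2*exp(6*t)/2]
  [-t*exp(6*t), t^2*exp(6*t)/2 + t*exp(6*t), -t^2*exp(6*t)/2 + exp(6*t)]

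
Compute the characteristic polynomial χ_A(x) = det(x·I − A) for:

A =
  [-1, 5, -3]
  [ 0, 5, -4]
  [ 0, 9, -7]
x^3 + 3*x^2 + 3*x + 1

Expanding det(x·I − A) (e.g. by cofactor expansion or by noting that A is similar to its Jordan form J, which has the same characteristic polynomial as A) gives
  χ_A(x) = x^3 + 3*x^2 + 3*x + 1
which factors as (x + 1)^3. The eigenvalues (with algebraic multiplicities) are λ = -1 with multiplicity 3.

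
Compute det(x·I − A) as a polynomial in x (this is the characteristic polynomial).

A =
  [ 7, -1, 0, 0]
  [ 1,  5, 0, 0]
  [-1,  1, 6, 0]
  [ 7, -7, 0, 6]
x^4 - 24*x^3 + 216*x^2 - 864*x + 1296

Expanding det(x·I − A) (e.g. by cofactor expansion or by noting that A is similar to its Jordan form J, which has the same characteristic polynomial as A) gives
  χ_A(x) = x^4 - 24*x^3 + 216*x^2 - 864*x + 1296
which factors as (x - 6)^4. The eigenvalues (with algebraic multiplicities) are λ = 6 with multiplicity 4.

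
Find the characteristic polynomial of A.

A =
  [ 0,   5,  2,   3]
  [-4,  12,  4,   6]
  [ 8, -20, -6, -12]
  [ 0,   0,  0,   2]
x^4 - 8*x^3 + 24*x^2 - 32*x + 16

Expanding det(x·I − A) (e.g. by cofactor expansion or by noting that A is similar to its Jordan form J, which has the same characteristic polynomial as A) gives
  χ_A(x) = x^4 - 8*x^3 + 24*x^2 - 32*x + 16
which factors as (x - 2)^4. The eigenvalues (with algebraic multiplicities) are λ = 2 with multiplicity 4.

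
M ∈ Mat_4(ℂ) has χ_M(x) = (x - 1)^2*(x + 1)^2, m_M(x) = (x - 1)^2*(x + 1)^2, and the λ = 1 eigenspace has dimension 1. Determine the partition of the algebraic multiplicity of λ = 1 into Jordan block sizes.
Block sizes for λ = 1: [2]

Step 1 — from the characteristic polynomial, algebraic multiplicity of λ = 1 is 2. From dim ker(M − (1)·I) = 1, there are exactly 1 Jordan blocks for λ = 1.
Step 2 — from the minimal polynomial, the factor (x − 1)^2 tells us the largest block for λ = 1 has size 2.
Step 3 — with total size 2, 1 blocks, and largest block 2, the block sizes (in nonincreasing order) are [2].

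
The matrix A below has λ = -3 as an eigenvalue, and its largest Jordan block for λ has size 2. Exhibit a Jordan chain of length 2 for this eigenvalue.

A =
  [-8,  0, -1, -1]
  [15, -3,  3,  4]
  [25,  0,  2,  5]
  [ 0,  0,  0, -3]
A Jordan chain for λ = -3 of length 2:
v_1 = (-5, 15, 25, 0)ᵀ
v_2 = (1, 0, 0, 0)ᵀ

Let N = A − (-3)·I. We want v_2 with N^2 v_2 = 0 but N^1 v_2 ≠ 0; then v_{j-1} := N · v_j for j = 2, …, 2.

Pick v_2 = (1, 0, 0, 0)ᵀ.
Then v_1 = N · v_2 = (-5, 15, 25, 0)ᵀ.

Sanity check: (A − (-3)·I) v_1 = (0, 0, 0, 0)ᵀ = 0. ✓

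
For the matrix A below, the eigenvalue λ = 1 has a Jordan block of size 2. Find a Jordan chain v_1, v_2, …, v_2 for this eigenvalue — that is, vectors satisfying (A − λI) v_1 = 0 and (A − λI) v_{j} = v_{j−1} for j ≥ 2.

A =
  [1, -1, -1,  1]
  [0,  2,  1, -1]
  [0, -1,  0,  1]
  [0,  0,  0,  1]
A Jordan chain for λ = 1 of length 2:
v_1 = (-1, 1, -1, 0)ᵀ
v_2 = (0, 1, 0, 0)ᵀ

Let N = A − (1)·I. We want v_2 with N^2 v_2 = 0 but N^1 v_2 ≠ 0; then v_{j-1} := N · v_j for j = 2, …, 2.

Pick v_2 = (0, 1, 0, 0)ᵀ.
Then v_1 = N · v_2 = (-1, 1, -1, 0)ᵀ.

Sanity check: (A − (1)·I) v_1 = (0, 0, 0, 0)ᵀ = 0. ✓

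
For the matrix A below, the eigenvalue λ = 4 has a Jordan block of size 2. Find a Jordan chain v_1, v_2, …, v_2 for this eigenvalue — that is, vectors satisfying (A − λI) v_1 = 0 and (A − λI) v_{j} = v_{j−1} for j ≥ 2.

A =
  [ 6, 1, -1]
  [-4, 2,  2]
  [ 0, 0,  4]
A Jordan chain for λ = 4 of length 2:
v_1 = (2, -4, 0)ᵀ
v_2 = (1, 0, 0)ᵀ

Let N = A − (4)·I. We want v_2 with N^2 v_2 = 0 but N^1 v_2 ≠ 0; then v_{j-1} := N · v_j for j = 2, …, 2.

Pick v_2 = (1, 0, 0)ᵀ.
Then v_1 = N · v_2 = (2, -4, 0)ᵀ.

Sanity check: (A − (4)·I) v_1 = (0, 0, 0)ᵀ = 0. ✓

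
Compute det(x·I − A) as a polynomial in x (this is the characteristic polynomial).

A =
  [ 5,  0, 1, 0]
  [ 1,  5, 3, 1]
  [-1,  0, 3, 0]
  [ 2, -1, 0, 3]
x^4 - 16*x^3 + 96*x^2 - 256*x + 256

Expanding det(x·I − A) (e.g. by cofactor expansion or by noting that A is similar to its Jordan form J, which has the same characteristic polynomial as A) gives
  χ_A(x) = x^4 - 16*x^3 + 96*x^2 - 256*x + 256
which factors as (x - 4)^4. The eigenvalues (with algebraic multiplicities) are λ = 4 with multiplicity 4.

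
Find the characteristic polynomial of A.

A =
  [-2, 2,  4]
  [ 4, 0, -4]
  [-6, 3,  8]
x^3 - 6*x^2 + 12*x - 8

Expanding det(x·I − A) (e.g. by cofactor expansion or by noting that A is similar to its Jordan form J, which has the same characteristic polynomial as A) gives
  χ_A(x) = x^3 - 6*x^2 + 12*x - 8
which factors as (x - 2)^3. The eigenvalues (with algebraic multiplicities) are λ = 2 with multiplicity 3.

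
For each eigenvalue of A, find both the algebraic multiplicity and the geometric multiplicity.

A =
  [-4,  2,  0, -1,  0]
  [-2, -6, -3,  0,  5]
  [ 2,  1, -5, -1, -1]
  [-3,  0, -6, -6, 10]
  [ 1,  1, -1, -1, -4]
λ = -5: alg = 5, geom = 2

Step 1 — factor the characteristic polynomial to read off the algebraic multiplicities:
  χ_A(x) = (x + 5)^5

Step 2 — compute geometric multiplicities via the rank-nullity identity g(λ) = n − rank(A − λI):
  rank(A − (-5)·I) = 3, so dim ker(A − (-5)·I) = n − 3 = 2

Summary:
  λ = -5: algebraic multiplicity = 5, geometric multiplicity = 2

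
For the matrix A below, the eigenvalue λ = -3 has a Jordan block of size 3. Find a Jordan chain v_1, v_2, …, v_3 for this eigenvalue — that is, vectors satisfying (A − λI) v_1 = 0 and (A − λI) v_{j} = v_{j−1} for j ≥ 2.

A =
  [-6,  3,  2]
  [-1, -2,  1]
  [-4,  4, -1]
A Jordan chain for λ = -3 of length 3:
v_1 = (-2, -2, 0)ᵀ
v_2 = (-3, -1, -4)ᵀ
v_3 = (1, 0, 0)ᵀ

Let N = A − (-3)·I. We want v_3 with N^3 v_3 = 0 but N^2 v_3 ≠ 0; then v_{j-1} := N · v_j for j = 3, …, 2.

Pick v_3 = (1, 0, 0)ᵀ.
Then v_2 = N · v_3 = (-3, -1, -4)ᵀ.
Then v_1 = N · v_2 = (-2, -2, 0)ᵀ.

Sanity check: (A − (-3)·I) v_1 = (0, 0, 0)ᵀ = 0. ✓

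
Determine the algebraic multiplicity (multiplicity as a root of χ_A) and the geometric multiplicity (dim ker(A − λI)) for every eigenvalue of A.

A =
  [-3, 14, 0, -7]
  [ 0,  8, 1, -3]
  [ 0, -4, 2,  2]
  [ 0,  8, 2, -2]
λ = -3: alg = 1, geom = 1; λ = 2: alg = 2, geom = 1; λ = 4: alg = 1, geom = 1

Step 1 — factor the characteristic polynomial to read off the algebraic multiplicities:
  χ_A(x) = (x - 4)*(x - 2)^2*(x + 3)

Step 2 — compute geometric multiplicities via the rank-nullity identity g(λ) = n − rank(A − λI):
  rank(A − (-3)·I) = 3, so dim ker(A − (-3)·I) = n − 3 = 1
  rank(A − (2)·I) = 3, so dim ker(A − (2)·I) = n − 3 = 1
  rank(A − (4)·I) = 3, so dim ker(A − (4)·I) = n − 3 = 1

Summary:
  λ = -3: algebraic multiplicity = 1, geometric multiplicity = 1
  λ = 2: algebraic multiplicity = 2, geometric multiplicity = 1
  λ = 4: algebraic multiplicity = 1, geometric multiplicity = 1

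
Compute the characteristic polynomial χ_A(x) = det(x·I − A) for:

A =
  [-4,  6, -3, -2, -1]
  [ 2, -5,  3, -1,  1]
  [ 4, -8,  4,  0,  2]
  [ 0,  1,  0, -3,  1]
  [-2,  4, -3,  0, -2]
x^5 + 10*x^4 + 40*x^3 + 80*x^2 + 80*x + 32

Expanding det(x·I − A) (e.g. by cofactor expansion or by noting that A is similar to its Jordan form J, which has the same characteristic polynomial as A) gives
  χ_A(x) = x^5 + 10*x^4 + 40*x^3 + 80*x^2 + 80*x + 32
which factors as (x + 2)^5. The eigenvalues (with algebraic multiplicities) are λ = -2 with multiplicity 5.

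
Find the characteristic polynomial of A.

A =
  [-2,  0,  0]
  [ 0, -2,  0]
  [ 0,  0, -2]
x^3 + 6*x^2 + 12*x + 8

Expanding det(x·I − A) (e.g. by cofactor expansion or by noting that A is similar to its Jordan form J, which has the same characteristic polynomial as A) gives
  χ_A(x) = x^3 + 6*x^2 + 12*x + 8
which factors as (x + 2)^3. The eigenvalues (with algebraic multiplicities) are λ = -2 with multiplicity 3.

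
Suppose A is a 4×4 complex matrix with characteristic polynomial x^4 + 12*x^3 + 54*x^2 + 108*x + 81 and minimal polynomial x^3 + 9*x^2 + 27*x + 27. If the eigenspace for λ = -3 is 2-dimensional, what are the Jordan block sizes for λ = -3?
Block sizes for λ = -3: [3, 1]

Step 1 — from the characteristic polynomial, algebraic multiplicity of λ = -3 is 4. From dim ker(A − (-3)·I) = 2, there are exactly 2 Jordan blocks for λ = -3.
Step 2 — from the minimal polynomial, the factor (x + 3)^3 tells us the largest block for λ = -3 has size 3.
Step 3 — with total size 4, 2 blocks, and largest block 3, the block sizes (in nonincreasing order) are [3, 1].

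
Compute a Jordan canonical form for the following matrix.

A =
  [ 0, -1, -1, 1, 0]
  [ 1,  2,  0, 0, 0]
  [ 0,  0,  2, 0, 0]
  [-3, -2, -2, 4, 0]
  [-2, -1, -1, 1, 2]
J_3(2) ⊕ J_1(2) ⊕ J_1(2)

The characteristic polynomial is
  det(x·I − A) = x^5 - 10*x^4 + 40*x^3 - 80*x^2 + 80*x - 32 = (x - 2)^5

Eigenvalues and multiplicities (the geometric multiplicity of λ is n − rank(A − λI), which equals the number of Jordan blocks for λ):
  λ = 2: algebraic multiplicity = 5, geometric multiplicity = 3

Determining the block sizes for each eigenvalue:
  λ = 2: with am = 5 and gm = 3, the partition is not yet determined (e.g. several partitions of 5 into 3 parts exist). Let N = A − (2)·I. Computing rank(N^1) = 2, rank(N^2) = 1, rank(N^3) = 0; the number of blocks of size ≥ j is rank(N^{j−1}) − rank(N^j), giving [3, 1, 1]. So we have 1 block(s) of size 3, 2 block(s) of size 1 → block sizes [3, 1, 1]

Assembling the blocks gives a Jordan form
J =
  [2, 1, 0, 0, 0]
  [0, 2, 1, 0, 0]
  [0, 0, 2, 0, 0]
  [0, 0, 0, 2, 0]
  [0, 0, 0, 0, 2]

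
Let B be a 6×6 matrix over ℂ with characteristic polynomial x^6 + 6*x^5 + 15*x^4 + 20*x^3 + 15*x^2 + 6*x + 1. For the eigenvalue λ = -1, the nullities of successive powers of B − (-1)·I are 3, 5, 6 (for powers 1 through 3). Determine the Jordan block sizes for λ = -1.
Block sizes for λ = -1: [3, 2, 1]

From the dimensions of kernels of powers, the number of Jordan blocks of size at least j is d_j − d_{j−1} where d_j = dim ker(N^j) (with d_0 = 0). Computing the differences gives [3, 2, 1].
The number of blocks of size exactly k is (#blocks of size ≥ k) − (#blocks of size ≥ k + 1), so the partition is: 1 block(s) of size 1, 1 block(s) of size 2, 1 block(s) of size 3.
In nonincreasing order the block sizes are [3, 2, 1].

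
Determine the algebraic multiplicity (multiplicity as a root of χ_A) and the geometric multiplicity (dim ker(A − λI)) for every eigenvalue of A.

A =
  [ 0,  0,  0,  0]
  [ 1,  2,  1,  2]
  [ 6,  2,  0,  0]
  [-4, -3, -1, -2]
λ = 0: alg = 4, geom = 2

Step 1 — factor the characteristic polynomial to read off the algebraic multiplicities:
  χ_A(x) = x^4

Step 2 — compute geometric multiplicities via the rank-nullity identity g(λ) = n − rank(A − λI):
  rank(A − (0)·I) = 2, so dim ker(A − (0)·I) = n − 2 = 2

Summary:
  λ = 0: algebraic multiplicity = 4, geometric multiplicity = 2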